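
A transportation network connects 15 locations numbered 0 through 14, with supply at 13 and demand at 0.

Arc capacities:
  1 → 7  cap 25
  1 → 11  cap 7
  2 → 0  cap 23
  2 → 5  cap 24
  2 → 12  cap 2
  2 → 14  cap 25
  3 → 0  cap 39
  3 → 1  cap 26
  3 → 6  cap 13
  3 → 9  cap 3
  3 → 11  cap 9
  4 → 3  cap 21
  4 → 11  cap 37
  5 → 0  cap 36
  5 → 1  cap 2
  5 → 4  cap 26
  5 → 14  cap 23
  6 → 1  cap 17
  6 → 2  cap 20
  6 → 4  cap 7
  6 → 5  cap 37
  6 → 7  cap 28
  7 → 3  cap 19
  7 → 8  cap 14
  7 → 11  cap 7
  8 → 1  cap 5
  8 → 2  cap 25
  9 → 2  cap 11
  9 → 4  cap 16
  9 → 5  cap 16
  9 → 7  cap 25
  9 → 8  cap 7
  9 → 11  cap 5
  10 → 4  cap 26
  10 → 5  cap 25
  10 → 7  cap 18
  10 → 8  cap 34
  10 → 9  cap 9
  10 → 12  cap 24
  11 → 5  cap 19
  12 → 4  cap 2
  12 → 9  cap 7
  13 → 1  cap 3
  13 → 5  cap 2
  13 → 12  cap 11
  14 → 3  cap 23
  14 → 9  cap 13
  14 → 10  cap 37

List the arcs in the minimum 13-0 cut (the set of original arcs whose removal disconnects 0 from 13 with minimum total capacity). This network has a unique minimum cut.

Min-cut arcs: {(12,4), (12,9), (13,1), (13,5)} (total capacity 14)

augment #1: 13→5→0 push 2
augment #2: 13→1→7→3→0 push 3
augment #3: 13→12→4→3→0 push 2
augment #4: 13→12→9→2→0 push 7
max flow = 14; residual-reachable set from 13 gives S-side
cut edges (S→T): {(12,4), (12,9), (13,1), (13,5)} total cap 14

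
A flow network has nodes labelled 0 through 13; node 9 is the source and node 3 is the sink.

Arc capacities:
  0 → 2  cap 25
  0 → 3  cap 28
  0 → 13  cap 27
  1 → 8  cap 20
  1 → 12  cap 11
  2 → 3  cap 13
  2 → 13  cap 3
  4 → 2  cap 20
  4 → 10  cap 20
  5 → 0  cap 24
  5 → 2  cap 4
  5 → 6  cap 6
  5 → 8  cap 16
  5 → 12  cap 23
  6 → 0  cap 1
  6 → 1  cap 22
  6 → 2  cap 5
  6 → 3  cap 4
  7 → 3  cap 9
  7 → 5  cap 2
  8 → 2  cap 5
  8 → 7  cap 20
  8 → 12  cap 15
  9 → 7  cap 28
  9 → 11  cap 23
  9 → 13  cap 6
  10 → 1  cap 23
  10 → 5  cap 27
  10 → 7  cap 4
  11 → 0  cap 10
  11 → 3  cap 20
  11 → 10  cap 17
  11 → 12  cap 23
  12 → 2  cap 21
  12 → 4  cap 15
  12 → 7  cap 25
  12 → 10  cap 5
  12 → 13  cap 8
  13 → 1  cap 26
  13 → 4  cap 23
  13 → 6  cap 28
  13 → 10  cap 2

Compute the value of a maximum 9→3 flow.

Maximum flow value: 40

augment #1: 9→7→3 bottleneck 9, total now 9
augment #2: 9→11→3 bottleneck 20, total now 29
augment #3: 9→11→0→3 bottleneck 3, total now 32
augment #4: 9→13→6→3 bottleneck 4, total now 36
augment #5: 9→7→5→0→3 bottleneck 2, total now 38
augment #6: 9→13→4→2→3 bottleneck 2, total now 40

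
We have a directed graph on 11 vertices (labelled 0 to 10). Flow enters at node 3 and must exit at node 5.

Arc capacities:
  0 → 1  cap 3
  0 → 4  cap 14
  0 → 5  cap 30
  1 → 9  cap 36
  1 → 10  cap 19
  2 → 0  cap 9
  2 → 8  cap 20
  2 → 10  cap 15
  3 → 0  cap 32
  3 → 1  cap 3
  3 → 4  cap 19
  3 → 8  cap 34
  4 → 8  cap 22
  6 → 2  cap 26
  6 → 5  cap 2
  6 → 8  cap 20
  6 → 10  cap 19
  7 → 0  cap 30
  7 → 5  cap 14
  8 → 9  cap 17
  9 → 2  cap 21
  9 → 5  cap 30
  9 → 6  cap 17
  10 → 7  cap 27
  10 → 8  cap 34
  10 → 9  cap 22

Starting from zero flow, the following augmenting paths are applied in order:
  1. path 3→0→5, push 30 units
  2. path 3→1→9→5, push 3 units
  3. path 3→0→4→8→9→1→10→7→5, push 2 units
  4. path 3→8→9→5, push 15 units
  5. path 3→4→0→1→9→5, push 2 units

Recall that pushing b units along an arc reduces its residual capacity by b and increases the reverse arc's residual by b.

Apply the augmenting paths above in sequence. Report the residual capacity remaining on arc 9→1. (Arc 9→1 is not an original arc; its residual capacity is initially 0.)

Residual capacity of (9,1): 3

after path 1 (3→0→5, push 30): res(9,1)=0
after path 2 (3→1→9→5, push 3): res(9,1)=3
after path 3 (3→0→4→8→9→1→10→7→5, push 2): res(9,1)=1
after path 4 (3→8→9→5, push 15): res(9,1)=1
after path 5 (3→4→0→1→9→5, push 2): res(9,1)=3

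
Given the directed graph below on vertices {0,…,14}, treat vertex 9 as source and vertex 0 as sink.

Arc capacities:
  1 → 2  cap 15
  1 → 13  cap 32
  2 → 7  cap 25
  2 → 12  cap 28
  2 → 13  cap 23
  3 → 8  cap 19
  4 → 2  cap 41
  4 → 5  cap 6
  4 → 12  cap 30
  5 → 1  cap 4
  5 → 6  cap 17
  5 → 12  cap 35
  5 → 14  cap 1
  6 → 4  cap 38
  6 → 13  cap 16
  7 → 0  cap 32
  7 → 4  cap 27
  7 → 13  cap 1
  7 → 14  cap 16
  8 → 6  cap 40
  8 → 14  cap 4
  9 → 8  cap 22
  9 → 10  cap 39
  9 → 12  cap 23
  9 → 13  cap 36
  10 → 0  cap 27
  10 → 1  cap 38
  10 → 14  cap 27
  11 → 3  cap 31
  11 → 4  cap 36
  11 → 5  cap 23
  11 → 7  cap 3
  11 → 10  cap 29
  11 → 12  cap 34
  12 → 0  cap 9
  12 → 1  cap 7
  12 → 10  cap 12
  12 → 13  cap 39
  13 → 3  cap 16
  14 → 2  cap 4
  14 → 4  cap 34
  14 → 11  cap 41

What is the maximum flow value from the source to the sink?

augment #1: 9→10→0 bottleneck 27, total now 27
augment #2: 9→12→0 bottleneck 9, total now 36
augment #3: 9→8→14→2→7→0 bottleneck 4, total now 40
augment #4: 9→10→1→2→7→0 bottleneck 12, total now 52
augment #5: 9→12→1→2→7→0 bottleneck 3, total now 55
augment #6: 9→8→6→4→2→7→0 bottleneck 6, total now 61
augment #7: 9→12→10→14→11→7→0 bottleneck 3, total now 64

Maximum flow value: 64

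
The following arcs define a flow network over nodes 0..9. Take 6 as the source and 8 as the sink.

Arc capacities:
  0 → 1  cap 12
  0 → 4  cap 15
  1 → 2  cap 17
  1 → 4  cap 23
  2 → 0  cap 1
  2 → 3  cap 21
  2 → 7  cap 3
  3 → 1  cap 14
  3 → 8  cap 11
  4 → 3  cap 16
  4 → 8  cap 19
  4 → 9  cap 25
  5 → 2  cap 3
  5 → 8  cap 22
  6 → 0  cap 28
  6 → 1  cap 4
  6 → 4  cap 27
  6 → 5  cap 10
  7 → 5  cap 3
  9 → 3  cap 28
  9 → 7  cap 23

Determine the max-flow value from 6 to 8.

Maximum flow value: 43

augment #1: 6→4→8 bottleneck 19, total now 19
augment #2: 6→5→8 bottleneck 10, total now 29
augment #3: 6→4→3→8 bottleneck 8, total now 37
augment #4: 6→0→4→3→8 bottleneck 3, total now 40
augment #5: 6→1→2→7→5→8 bottleneck 3, total now 43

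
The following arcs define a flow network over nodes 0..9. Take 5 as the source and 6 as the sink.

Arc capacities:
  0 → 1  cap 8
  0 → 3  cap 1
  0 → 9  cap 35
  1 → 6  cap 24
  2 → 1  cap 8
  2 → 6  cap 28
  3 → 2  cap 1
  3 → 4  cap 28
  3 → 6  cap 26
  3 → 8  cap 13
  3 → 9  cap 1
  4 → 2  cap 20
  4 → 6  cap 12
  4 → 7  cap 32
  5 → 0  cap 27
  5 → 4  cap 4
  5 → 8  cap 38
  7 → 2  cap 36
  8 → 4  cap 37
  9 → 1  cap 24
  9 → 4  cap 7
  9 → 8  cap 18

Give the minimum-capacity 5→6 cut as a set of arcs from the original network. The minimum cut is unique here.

augment #1: 5→4→6 push 4
augment #2: 5→0→1→6 push 8
augment #3: 5→0→3→6 push 1
augment #4: 5→8→4→6 push 8
augment #5: 5→0→9→1→6 push 16
augment #6: 5→8→4→2→6 push 20
augment #7: 5→8→4→7→2→6 push 8
max flow = 65; residual-reachable set from 5 gives S-side
cut edges (S→T): {(0,3), (1,6), (2,6), (4,6)} total cap 65

Min-cut arcs: {(0,3), (1,6), (2,6), (4,6)} (total capacity 65)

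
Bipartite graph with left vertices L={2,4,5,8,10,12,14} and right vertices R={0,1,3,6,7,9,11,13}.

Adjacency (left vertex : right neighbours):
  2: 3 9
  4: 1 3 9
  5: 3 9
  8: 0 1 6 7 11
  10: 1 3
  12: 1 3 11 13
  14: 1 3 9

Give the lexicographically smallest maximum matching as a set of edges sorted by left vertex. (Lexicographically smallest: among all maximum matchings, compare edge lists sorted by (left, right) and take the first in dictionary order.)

|M| = 5 (so the lex-smallest maximum matching has 5 edges)
process left vertices in ascending order; for each, take the smallest-labelled available neighbour that still permits 5 edges overall, or leave it unmatched if none does
lex-smallest matching: {2-3, 4-1, 5-9, 8-0, 12-11}

Lex-smallest maximum matching: {(2,3), (4,1), (5,9), (8,0), (12,11)}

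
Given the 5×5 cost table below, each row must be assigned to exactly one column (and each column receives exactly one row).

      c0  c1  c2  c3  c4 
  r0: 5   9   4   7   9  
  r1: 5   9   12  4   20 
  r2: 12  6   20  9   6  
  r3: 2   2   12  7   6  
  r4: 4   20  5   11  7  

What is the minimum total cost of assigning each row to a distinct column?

Minimum assignment cost: 20

optimal assignment: row0→col2 (cost 4), row1→col3 (cost 4), row2→col4 (cost 6), row3→col1 (cost 2), row4→col0 (cost 4)
total = 4 + 4 + 6 + 2 + 4 = 20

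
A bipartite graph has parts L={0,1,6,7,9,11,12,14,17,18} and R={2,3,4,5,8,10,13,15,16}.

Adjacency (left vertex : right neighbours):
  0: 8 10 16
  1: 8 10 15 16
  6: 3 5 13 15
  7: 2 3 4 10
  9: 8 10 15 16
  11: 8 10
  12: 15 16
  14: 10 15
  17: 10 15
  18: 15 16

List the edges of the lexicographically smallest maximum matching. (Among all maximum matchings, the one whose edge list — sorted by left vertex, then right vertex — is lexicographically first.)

|M| = 6 (so the lex-smallest maximum matching has 6 edges)
process left vertices in ascending order; for each, take the smallest-labelled available neighbour that still permits 6 edges overall, or leave it unmatched if none does
lex-smallest matching: {0-8, 1-10, 6-3, 7-2, 9-15, 12-16}

Lex-smallest maximum matching: {(0,8), (1,10), (6,3), (7,2), (9,15), (12,16)}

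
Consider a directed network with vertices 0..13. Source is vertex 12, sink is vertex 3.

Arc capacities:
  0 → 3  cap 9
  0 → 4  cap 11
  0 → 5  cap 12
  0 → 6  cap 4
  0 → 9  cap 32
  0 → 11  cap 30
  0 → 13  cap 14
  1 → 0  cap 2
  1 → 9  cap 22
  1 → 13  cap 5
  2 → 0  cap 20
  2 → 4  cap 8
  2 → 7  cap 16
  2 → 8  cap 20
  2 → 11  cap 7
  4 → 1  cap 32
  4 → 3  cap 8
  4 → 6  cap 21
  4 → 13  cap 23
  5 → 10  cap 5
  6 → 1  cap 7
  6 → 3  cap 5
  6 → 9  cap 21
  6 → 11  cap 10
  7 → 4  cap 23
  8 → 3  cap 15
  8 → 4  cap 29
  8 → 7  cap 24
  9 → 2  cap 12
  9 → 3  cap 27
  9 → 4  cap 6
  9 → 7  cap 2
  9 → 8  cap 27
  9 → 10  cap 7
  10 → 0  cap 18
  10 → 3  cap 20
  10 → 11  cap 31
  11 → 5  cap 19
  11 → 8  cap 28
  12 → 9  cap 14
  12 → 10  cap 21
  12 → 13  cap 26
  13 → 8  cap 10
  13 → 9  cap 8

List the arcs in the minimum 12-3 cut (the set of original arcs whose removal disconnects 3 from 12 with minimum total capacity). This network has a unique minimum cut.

augment #1: 12→9→3 push 14
augment #2: 12→10→3 push 20
augment #3: 12→10→0→3 push 1
augment #4: 12→13→8→3 push 10
augment #5: 12→13→9→3 push 8
max flow = 53; residual-reachable set from 12 gives S-side
cut edges (S→T): {(12,9), (12,10), (13,8), (13,9)} total cap 53

Min-cut arcs: {(12,9), (12,10), (13,8), (13,9)} (total capacity 53)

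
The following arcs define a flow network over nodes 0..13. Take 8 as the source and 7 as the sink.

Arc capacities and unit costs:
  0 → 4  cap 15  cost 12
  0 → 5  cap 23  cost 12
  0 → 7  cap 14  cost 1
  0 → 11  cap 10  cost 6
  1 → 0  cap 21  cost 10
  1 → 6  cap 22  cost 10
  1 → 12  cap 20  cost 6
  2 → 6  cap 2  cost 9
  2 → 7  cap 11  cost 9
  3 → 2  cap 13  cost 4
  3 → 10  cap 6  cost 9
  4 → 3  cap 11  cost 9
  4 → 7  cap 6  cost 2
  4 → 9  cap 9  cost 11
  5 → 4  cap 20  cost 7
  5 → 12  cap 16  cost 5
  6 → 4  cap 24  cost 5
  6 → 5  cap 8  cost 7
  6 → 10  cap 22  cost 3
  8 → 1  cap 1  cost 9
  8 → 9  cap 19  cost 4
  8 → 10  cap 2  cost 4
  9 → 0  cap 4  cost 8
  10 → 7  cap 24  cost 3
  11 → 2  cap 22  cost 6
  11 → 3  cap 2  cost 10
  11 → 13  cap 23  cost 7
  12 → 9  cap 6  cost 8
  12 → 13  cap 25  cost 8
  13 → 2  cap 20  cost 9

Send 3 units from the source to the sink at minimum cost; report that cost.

shortest-cost path #1: 8→10→7 push 2 @ unit cost 7 (adds 14)
shortest-cost path #2: 8→9→0→7 push 1 @ unit cost 13 (adds 13)
total cost = 27

Minimum cost for 3 units: 27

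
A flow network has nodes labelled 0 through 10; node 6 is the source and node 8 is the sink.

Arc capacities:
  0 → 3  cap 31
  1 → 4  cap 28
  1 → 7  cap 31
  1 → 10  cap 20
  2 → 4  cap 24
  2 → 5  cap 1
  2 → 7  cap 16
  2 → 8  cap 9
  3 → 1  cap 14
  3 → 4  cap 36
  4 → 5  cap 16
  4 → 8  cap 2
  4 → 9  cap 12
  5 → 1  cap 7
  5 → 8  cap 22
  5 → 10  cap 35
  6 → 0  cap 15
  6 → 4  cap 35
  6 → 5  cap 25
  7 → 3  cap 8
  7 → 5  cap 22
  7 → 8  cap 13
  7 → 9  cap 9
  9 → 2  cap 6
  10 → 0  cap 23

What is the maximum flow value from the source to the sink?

Maximum flow value: 43

augment #1: 6→4→8 bottleneck 2, total now 2
augment #2: 6→5→8 bottleneck 22, total now 24
augment #3: 6→4→9→2→8 bottleneck 6, total now 30
augment #4: 6→5→1→7→8 bottleneck 3, total now 33
augment #5: 6→0→3→1→7→8 bottleneck 10, total now 43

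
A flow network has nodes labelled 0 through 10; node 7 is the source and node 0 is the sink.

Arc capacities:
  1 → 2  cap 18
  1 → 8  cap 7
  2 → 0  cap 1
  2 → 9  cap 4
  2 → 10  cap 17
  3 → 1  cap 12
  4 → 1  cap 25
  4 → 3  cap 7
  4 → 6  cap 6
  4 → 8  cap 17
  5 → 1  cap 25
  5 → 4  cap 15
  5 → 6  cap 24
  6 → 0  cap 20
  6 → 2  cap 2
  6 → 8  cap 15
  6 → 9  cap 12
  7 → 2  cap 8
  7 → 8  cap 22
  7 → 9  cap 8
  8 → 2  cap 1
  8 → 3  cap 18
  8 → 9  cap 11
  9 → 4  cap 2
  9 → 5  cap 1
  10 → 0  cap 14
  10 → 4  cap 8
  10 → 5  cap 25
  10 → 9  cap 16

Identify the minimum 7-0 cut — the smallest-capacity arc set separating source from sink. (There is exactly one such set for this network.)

Min-cut arcs: {(2,0), (2,10), (9,4), (9,5)} (total capacity 21)

augment #1: 7→2→0 push 1
augment #2: 7→2→10→0 push 7
augment #3: 7→8→2→10→0 push 1
augment #4: 7→9→4→6→0 push 2
augment #5: 7→9→5→6→0 push 1
augment #6: 7→8→3→1→2→10→0 push 6
augment #7: 7→8→3→1→2→10→4→6→0 push 3
max flow = 21; residual-reachable set from 7 gives S-side
cut edges (S→T): {(2,0), (2,10), (9,4), (9,5)} total cap 21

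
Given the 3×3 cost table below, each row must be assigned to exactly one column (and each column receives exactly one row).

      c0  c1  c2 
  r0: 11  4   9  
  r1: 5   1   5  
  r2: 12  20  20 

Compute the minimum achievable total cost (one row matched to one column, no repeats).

Minimum assignment cost: 21

optimal assignment: row0→col1 (cost 4), row1→col2 (cost 5), row2→col0 (cost 12)
total = 4 + 5 + 12 = 21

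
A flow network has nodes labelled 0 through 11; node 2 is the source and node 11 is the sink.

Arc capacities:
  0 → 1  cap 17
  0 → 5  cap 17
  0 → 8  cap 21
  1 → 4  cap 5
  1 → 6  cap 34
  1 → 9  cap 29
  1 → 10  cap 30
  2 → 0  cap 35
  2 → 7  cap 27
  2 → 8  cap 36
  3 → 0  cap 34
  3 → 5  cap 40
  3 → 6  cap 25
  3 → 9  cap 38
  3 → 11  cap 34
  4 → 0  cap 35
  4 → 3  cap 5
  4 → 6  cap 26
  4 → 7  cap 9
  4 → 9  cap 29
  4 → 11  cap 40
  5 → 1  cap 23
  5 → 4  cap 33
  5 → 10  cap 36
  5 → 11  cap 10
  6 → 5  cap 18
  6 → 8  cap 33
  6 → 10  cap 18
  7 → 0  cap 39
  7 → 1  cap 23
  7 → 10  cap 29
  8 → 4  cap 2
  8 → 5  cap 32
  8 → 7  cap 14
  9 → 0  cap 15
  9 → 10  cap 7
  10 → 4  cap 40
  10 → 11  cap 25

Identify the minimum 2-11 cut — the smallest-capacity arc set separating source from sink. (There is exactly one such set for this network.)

Min-cut arcs: {(4,3), (4,11), (5,11), (10,11)} (total capacity 80)

augment #1: 2→0→5→11 push 10
augment #2: 2→7→10→11 push 25
augment #3: 2→8→4→11 push 2
augment #4: 2→0→1→4→11 push 5
augment #5: 2→0→5→4→11 push 7
augment #6: 2→7→10→4→11 push 2
augment #7: 2→8→5→4→11 push 24
augment #8: 2→8→5→4→3→11 push 2
augment #9: 2→0→1→10→4→3→11 push 3
max flow = 80; residual-reachable set from 2 gives S-side
cut edges (S→T): {(4,3), (4,11), (5,11), (10,11)} total cap 80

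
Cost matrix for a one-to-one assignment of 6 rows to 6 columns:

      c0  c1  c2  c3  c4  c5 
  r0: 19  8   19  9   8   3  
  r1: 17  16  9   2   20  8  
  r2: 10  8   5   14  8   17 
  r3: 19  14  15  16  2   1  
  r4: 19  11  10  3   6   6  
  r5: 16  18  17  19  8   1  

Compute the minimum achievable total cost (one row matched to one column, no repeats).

Minimum assignment cost: 33

one of 2 optimal assignments: row0→col1 (cost 8), row1→col2 (cost 9), row2→col0 (cost 10), row3→col4 (cost 2), row4→col3 (cost 3), row5→col5 (cost 1)
total = 8 + 9 + 10 + 2 + 3 + 1 = 33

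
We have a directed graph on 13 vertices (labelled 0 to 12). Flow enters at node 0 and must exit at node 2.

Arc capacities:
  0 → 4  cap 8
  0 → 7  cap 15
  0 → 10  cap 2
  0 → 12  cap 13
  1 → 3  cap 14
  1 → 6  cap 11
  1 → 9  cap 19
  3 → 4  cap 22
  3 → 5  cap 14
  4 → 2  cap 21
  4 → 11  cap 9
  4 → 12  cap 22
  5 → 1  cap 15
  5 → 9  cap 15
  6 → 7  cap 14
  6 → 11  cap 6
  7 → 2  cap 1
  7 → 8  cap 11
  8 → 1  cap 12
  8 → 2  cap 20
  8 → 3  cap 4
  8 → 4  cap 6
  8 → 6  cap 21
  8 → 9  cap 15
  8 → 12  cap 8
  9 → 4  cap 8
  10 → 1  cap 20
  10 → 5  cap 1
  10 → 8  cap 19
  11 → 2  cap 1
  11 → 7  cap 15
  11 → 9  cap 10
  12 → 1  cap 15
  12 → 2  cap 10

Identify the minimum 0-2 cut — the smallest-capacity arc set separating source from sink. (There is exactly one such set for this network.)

augment #1: 0→4→2 push 8
augment #2: 0→7→2 push 1
augment #3: 0→12→2 push 10
augment #4: 0→7→8→2 push 11
augment #5: 0→10→8→2 push 2
augment #6: 0→12→1→3→4→2 push 3
max flow = 35; residual-reachable set from 0 gives S-side
cut edges (S→T): {(0,4), (0,10), (0,12), (7,2), (7,8)} total cap 35

Min-cut arcs: {(0,4), (0,10), (0,12), (7,2), (7,8)} (total capacity 35)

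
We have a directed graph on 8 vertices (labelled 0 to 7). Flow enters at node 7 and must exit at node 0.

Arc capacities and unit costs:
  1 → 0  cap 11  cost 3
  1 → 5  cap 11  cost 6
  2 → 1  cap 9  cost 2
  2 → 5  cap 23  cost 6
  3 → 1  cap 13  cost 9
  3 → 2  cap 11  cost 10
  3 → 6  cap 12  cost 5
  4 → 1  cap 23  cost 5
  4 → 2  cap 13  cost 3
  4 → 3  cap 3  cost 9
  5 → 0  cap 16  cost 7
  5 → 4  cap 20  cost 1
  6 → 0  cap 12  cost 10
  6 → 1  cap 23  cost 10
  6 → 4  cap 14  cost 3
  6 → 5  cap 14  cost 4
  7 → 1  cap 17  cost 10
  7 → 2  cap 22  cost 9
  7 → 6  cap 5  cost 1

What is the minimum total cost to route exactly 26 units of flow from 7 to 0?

Minimum cost for 26 units: 418

shortest-cost path #1: 7→6→0 push 5 @ unit cost 11 (adds 55)
shortest-cost path #2: 7→1→0 push 11 @ unit cost 13 (adds 143)
shortest-cost path #3: 7→2→5→0 push 10 @ unit cost 22 (adds 220)
total cost = 418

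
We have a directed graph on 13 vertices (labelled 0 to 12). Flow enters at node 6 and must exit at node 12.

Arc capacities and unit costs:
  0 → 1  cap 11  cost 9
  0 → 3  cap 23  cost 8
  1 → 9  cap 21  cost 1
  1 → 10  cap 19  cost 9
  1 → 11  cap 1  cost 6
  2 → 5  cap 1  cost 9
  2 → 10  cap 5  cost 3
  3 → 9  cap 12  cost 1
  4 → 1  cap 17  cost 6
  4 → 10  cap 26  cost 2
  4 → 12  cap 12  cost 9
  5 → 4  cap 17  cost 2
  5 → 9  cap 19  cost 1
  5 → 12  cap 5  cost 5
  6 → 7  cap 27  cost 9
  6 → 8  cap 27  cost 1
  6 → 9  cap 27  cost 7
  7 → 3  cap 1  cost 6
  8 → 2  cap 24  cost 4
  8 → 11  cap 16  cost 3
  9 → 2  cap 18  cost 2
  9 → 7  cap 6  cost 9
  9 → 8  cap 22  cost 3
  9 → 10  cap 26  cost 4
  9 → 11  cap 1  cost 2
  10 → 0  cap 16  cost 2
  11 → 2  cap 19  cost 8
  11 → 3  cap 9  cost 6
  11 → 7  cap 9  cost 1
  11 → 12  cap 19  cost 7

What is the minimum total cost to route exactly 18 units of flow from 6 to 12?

Minimum cost for 18 units: 211

shortest-cost path #1: 6→8→11→12 push 16 @ unit cost 11 (adds 176)
shortest-cost path #2: 6→9→11→12 push 1 @ unit cost 16 (adds 16)
shortest-cost path #3: 6→8→2→5→12 push 1 @ unit cost 19 (adds 19)
total cost = 211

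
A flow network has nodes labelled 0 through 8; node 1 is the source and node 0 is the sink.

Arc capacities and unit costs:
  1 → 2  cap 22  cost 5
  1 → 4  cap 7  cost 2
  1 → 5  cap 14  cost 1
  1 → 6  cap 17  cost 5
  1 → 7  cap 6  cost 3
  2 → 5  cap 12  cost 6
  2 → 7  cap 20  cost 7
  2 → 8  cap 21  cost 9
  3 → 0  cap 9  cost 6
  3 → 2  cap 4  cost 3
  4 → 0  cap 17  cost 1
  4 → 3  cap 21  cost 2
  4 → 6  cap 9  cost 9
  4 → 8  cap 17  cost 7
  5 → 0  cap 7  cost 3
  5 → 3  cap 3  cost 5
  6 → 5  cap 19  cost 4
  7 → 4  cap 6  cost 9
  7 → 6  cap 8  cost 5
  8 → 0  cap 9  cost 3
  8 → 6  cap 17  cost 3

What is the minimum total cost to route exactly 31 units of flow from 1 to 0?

Minimum cost for 31 units: 299

shortest-cost path #1: 1→4→0 push 7 @ unit cost 3 (adds 21)
shortest-cost path #2: 1→5→0 push 7 @ unit cost 4 (adds 28)
shortest-cost path #3: 1→5→3→0 push 3 @ unit cost 12 (adds 36)
shortest-cost path #4: 1→7→4→0 push 6 @ unit cost 13 (adds 78)
shortest-cost path #5: 1→2→8→0 push 8 @ unit cost 17 (adds 136)
total cost = 299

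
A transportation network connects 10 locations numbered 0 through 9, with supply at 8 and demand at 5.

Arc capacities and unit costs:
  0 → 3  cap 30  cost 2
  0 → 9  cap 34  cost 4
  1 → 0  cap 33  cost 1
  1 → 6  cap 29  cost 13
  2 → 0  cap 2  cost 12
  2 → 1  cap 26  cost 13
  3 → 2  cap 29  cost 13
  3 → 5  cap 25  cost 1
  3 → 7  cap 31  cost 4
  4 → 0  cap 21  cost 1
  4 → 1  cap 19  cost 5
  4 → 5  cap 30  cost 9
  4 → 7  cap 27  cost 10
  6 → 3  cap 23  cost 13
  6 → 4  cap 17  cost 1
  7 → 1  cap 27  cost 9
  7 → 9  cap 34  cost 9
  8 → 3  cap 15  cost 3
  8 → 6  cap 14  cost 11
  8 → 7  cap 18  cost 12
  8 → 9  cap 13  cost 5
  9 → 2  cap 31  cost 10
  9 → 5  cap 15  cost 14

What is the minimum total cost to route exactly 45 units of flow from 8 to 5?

shortest-cost path #1: 8→3→5 push 15 @ unit cost 4 (adds 60)
shortest-cost path #2: 8→6→4→0→3→5 push 10 @ unit cost 16 (adds 160)
shortest-cost path #3: 8→9→5 push 13 @ unit cost 19 (adds 247)
shortest-cost path #4: 8→6→4→5 push 4 @ unit cost 21 (adds 84)
shortest-cost path #5: 8→7→1→0→4→5 push 3 @ unit cost 30 (adds 90)
total cost = 641

Minimum cost for 45 units: 641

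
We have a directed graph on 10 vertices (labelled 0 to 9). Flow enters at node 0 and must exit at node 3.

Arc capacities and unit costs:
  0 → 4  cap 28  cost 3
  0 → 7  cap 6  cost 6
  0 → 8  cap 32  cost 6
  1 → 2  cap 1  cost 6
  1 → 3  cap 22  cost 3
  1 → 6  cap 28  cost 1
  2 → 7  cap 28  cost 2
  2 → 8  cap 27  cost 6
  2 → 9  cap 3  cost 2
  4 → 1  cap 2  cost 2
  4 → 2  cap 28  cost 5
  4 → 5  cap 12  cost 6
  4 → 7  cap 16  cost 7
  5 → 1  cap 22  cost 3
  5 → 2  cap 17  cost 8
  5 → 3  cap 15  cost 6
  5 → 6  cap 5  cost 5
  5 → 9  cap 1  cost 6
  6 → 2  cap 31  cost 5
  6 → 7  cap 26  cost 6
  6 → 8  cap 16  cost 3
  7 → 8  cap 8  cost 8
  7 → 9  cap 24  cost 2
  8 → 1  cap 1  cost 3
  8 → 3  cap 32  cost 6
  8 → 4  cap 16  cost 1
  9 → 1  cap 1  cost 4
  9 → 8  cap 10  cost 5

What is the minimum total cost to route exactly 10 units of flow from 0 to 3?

shortest-cost path #1: 0→4→1→3 push 2 @ unit cost 8 (adds 16)
shortest-cost path #2: 0→8→3 push 8 @ unit cost 12 (adds 96)
total cost = 112

Minimum cost for 10 units: 112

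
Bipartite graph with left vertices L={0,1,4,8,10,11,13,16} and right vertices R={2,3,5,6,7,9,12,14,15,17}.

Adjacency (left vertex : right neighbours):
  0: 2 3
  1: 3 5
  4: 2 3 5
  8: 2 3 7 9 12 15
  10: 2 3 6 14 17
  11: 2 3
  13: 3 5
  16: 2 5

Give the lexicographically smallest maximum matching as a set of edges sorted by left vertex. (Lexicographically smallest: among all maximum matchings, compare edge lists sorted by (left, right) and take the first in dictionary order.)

|M| = 5 (so the lex-smallest maximum matching has 5 edges)
process left vertices in ascending order; for each, take the smallest-labelled available neighbour that still permits 5 edges overall, or leave it unmatched if none does
lex-smallest matching: {0-2, 1-3, 4-5, 8-7, 10-6}

Lex-smallest maximum matching: {(0,2), (1,3), (4,5), (8,7), (10,6)}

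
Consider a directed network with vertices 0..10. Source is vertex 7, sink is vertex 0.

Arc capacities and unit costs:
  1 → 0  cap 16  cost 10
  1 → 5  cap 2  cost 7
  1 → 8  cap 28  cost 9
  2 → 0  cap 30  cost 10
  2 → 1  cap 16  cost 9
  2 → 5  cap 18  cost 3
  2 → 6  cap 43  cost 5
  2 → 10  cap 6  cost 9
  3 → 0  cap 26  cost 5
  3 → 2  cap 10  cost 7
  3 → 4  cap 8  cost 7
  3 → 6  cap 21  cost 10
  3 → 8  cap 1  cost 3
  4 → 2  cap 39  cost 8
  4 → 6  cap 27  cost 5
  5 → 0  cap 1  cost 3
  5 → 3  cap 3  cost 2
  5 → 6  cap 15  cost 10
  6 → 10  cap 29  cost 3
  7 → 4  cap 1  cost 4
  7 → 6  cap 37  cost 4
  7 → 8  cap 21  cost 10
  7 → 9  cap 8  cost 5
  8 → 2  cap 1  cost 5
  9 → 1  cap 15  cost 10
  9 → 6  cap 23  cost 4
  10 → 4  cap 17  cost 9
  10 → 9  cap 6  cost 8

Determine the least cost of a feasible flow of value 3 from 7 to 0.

Minimum cost for 3 units: 68

shortest-cost path #1: 7→4→2→5→0 push 1 @ unit cost 18 (adds 18)
shortest-cost path #2: 7→9→1→0 push 2 @ unit cost 25 (adds 50)
total cost = 68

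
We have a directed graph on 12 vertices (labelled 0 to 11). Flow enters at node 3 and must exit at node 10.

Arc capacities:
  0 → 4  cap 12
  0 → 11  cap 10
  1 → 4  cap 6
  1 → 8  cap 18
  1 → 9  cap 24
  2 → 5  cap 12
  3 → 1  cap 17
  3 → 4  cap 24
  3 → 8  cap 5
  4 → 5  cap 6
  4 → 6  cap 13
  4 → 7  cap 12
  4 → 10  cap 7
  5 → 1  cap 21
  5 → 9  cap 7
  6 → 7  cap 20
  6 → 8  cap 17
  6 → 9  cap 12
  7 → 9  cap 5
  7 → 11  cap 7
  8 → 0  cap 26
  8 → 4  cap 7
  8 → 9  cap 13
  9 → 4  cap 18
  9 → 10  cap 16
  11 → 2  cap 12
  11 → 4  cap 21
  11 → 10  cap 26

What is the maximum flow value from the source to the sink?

Maximum flow value: 40

augment #1: 3→4→10 bottleneck 7, total now 7
augment #2: 3→1→9→10 bottleneck 16, total now 23
augment #3: 3→4→7→11→10 bottleneck 7, total now 30
augment #4: 3→8→0→11→10 bottleneck 5, total now 35
augment #5: 3→1→8→0→11→10 bottleneck 1, total now 36
augment #6: 3→4→6→8→0→11→10 bottleneck 4, total now 40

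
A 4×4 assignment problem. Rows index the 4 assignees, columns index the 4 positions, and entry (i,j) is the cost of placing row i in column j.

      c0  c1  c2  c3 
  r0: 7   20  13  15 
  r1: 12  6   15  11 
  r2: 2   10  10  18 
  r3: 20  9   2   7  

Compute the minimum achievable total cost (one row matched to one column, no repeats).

Minimum assignment cost: 25

optimal assignment: row0→col3 (cost 15), row1→col1 (cost 6), row2→col0 (cost 2), row3→col2 (cost 2)
total = 15 + 6 + 2 + 2 = 25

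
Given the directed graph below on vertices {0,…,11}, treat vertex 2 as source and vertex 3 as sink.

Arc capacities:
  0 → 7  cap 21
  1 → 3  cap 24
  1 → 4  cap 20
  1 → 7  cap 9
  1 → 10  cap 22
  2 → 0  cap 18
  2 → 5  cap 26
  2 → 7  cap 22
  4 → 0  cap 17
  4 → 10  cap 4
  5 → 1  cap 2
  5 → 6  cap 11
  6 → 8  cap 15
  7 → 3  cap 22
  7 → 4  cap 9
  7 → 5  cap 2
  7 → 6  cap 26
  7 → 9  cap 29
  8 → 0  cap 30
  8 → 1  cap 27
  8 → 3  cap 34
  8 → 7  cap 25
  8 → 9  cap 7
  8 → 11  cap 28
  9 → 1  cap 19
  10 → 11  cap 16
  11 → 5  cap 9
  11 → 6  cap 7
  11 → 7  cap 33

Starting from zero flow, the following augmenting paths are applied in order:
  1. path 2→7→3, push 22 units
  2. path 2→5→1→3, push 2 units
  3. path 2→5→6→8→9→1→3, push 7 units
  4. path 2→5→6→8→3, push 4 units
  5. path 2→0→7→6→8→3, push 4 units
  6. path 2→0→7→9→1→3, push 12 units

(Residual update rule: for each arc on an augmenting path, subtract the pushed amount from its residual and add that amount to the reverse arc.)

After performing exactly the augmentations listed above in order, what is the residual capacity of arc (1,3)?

Residual capacity of (1,3): 3

after path 1 (2→7→3, push 22): res(1,3)=24
after path 2 (2→5→1→3, push 2): res(1,3)=22
after path 3 (2→5→6→8→9→1→3, push 7): res(1,3)=15
after path 4 (2→5→6→8→3, push 4): res(1,3)=15
after path 5 (2→0→7→6→8→3, push 4): res(1,3)=15
after path 6 (2→0→7→9→1→3, push 12): res(1,3)=3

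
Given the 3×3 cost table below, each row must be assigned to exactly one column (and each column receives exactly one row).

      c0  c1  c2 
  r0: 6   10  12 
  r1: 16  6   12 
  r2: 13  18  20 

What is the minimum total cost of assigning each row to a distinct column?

Minimum assignment cost: 31

optimal assignment: row0→col2 (cost 12), row1→col1 (cost 6), row2→col0 (cost 13)
total = 12 + 6 + 13 = 31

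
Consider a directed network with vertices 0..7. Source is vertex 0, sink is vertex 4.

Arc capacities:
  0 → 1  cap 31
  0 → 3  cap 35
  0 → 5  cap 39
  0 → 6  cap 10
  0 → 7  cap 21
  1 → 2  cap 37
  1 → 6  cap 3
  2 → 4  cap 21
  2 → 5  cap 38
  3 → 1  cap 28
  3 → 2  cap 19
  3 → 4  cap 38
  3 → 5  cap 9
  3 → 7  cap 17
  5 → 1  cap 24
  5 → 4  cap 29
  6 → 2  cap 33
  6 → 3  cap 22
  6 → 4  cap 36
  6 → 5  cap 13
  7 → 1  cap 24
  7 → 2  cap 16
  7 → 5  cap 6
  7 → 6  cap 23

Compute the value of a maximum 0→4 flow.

augment #1: 0→3→4 bottleneck 35, total now 35
augment #2: 0→5→4 bottleneck 29, total now 64
augment #3: 0→6→4 bottleneck 10, total now 74
augment #4: 0→1→2→4 bottleneck 21, total now 95
augment #5: 0→1→6→4 bottleneck 3, total now 98
augment #6: 0→7→6→4 bottleneck 21, total now 119

Maximum flow value: 119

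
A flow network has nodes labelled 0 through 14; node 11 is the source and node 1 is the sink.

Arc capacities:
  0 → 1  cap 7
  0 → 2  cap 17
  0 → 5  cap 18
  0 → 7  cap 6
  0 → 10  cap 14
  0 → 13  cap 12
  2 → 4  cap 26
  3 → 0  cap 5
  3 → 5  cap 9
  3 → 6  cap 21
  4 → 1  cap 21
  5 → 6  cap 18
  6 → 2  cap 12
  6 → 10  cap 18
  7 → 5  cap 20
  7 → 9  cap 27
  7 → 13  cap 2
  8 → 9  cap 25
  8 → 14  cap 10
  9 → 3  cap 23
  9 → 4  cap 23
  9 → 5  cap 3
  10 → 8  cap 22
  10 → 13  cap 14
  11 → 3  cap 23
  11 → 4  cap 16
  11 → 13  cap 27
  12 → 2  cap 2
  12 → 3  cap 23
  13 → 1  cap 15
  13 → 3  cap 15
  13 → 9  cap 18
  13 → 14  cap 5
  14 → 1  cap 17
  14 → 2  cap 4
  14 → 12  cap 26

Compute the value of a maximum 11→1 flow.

Maximum flow value: 56

augment #1: 11→4→1 bottleneck 16, total now 16
augment #2: 11→13→1 bottleneck 15, total now 31
augment #3: 11→3→0→1 bottleneck 5, total now 36
augment #4: 11→13→14→1 bottleneck 5, total now 41
augment #5: 11→13→9→4→1 bottleneck 5, total now 46
augment #6: 11→3→6→10→8→14→1 bottleneck 10, total now 56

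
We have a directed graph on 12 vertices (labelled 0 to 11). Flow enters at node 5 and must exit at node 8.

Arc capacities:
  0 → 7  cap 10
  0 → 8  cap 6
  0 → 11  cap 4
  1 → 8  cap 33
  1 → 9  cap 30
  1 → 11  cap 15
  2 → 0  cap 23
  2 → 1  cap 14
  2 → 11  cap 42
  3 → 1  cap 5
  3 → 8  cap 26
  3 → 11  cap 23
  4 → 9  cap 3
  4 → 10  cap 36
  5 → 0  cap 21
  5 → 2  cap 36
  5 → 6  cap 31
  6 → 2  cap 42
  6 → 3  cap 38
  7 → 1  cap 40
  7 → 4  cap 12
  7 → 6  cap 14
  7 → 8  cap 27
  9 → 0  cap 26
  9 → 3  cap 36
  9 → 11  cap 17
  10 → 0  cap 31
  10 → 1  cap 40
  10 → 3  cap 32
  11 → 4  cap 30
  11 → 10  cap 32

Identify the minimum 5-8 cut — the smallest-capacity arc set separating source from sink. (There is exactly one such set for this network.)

augment #1: 5→0→8 push 6
augment #2: 5→0→7→8 push 10
augment #3: 5→2→1→8 push 14
augment #4: 5→6→3→8 push 26
augment #5: 5→6→3→1→8 push 5
augment #6: 5→0→11→10→1→8 push 4
augment #7: 5→2→11→10→1→8 push 10
max flow = 75; residual-reachable set from 5 gives S-side
cut edges (S→T): {(0,7), (0,8), (1,8), (3,8)} total cap 75

Min-cut arcs: {(0,7), (0,8), (1,8), (3,8)} (total capacity 75)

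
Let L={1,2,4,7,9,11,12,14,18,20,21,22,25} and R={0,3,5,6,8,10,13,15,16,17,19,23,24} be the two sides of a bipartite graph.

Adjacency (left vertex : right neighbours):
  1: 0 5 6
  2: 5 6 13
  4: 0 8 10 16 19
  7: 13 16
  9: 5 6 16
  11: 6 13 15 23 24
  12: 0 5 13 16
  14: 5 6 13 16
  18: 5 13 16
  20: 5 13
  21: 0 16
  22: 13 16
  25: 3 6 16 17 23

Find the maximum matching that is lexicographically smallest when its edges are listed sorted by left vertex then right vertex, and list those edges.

|M| = 8 (so the lex-smallest maximum matching has 8 edges)
process left vertices in ascending order; for each, take the smallest-labelled available neighbour that still permits 8 edges overall, or leave it unmatched if none does
lex-smallest matching: {1-0, 2-5, 4-8, 7-13, 9-6, 11-15, 12-16, 25-3}

Lex-smallest maximum matching: {(1,0), (2,5), (4,8), (7,13), (9,6), (11,15), (12,16), (25,3)}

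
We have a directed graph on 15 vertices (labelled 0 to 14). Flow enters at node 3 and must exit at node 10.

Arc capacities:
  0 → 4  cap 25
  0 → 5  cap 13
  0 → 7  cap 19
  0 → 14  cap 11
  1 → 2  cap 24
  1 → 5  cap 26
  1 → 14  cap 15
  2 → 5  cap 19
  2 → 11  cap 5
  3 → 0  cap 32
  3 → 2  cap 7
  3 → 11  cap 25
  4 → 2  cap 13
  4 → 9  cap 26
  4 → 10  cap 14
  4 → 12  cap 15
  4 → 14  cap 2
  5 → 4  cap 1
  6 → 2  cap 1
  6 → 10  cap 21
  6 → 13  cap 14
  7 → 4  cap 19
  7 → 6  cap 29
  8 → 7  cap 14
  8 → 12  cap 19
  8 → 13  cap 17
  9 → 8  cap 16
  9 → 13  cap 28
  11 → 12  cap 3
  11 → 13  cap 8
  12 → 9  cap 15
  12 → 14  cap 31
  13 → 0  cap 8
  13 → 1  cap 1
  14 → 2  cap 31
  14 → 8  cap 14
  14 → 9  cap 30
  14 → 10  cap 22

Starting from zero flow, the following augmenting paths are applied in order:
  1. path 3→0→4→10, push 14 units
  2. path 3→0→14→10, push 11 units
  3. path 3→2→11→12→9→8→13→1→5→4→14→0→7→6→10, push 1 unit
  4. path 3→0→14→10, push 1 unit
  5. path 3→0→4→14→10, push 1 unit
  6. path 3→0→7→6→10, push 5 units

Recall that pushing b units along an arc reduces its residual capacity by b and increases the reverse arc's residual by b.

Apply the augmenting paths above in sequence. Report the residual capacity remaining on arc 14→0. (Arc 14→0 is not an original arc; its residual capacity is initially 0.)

Residual capacity of (14,0): 11

after path 1 (3→0→4→10, push 14): res(14,0)=0
after path 2 (3→0→14→10, push 11): res(14,0)=11
after path 3 (3→2→11→12→9→8→13→1→5→4→14→0→7→6→10, push 1): res(14,0)=10
after path 4 (3→0→14→10, push 1): res(14,0)=11
after path 5 (3→0→4→14→10, push 1): res(14,0)=11
after path 6 (3→0→7→6→10, push 5): res(14,0)=11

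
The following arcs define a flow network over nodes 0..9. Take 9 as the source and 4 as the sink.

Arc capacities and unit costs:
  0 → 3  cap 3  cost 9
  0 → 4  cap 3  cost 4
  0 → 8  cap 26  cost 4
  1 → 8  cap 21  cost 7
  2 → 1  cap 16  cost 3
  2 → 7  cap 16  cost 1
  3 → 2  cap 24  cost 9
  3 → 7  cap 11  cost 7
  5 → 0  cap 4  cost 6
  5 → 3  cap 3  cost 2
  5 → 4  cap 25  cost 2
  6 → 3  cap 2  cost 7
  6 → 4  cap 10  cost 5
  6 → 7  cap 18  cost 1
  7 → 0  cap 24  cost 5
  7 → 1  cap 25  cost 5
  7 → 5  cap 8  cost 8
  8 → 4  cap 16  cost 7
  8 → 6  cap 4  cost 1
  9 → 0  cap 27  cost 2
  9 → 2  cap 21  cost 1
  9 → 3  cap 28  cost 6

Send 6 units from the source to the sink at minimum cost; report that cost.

shortest-cost path #1: 9→0→4 push 3 @ unit cost 6 (adds 18)
shortest-cost path #2: 9→2→7→5→4 push 3 @ unit cost 12 (adds 36)
total cost = 54

Minimum cost for 6 units: 54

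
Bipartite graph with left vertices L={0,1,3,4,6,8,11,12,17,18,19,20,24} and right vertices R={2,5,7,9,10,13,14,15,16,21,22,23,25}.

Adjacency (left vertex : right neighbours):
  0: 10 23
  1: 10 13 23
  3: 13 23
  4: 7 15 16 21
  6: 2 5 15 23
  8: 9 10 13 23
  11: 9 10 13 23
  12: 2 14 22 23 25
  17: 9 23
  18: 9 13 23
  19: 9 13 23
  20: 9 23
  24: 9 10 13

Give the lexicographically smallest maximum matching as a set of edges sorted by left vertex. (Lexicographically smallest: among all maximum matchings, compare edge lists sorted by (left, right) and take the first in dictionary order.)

|M| = 7 (so the lex-smallest maximum matching has 7 edges)
process left vertices in ascending order; for each, take the smallest-labelled available neighbour that still permits 7 edges overall, or leave it unmatched if none does
lex-smallest matching: {0-10, 1-13, 3-23, 4-7, 6-2, 8-9, 12-14}

Lex-smallest maximum matching: {(0,10), (1,13), (3,23), (4,7), (6,2), (8,9), (12,14)}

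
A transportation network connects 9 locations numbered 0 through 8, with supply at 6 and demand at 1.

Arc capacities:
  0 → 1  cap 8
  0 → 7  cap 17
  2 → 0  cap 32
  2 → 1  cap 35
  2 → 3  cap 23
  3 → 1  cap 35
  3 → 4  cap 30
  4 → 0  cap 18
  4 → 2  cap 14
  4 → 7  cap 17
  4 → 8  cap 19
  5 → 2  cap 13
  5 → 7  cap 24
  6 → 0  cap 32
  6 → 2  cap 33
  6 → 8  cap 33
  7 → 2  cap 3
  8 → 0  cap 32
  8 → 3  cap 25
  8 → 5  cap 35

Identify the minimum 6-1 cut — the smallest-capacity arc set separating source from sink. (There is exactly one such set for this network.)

augment #1: 6→0→1 push 8
augment #2: 6→2→1 push 33
augment #3: 6→8→3→1 push 25
augment #4: 6→0→7→2→1 push 2
augment #5: 6→0→7→2→3→1 push 1
augment #6: 6→8→5→2→3→1 push 8
max flow = 77; residual-reachable set from 6 gives S-side
cut edges (S→T): {(0,1), (6,2), (6,8), (7,2)} total cap 77

Min-cut arcs: {(0,1), (6,2), (6,8), (7,2)} (total capacity 77)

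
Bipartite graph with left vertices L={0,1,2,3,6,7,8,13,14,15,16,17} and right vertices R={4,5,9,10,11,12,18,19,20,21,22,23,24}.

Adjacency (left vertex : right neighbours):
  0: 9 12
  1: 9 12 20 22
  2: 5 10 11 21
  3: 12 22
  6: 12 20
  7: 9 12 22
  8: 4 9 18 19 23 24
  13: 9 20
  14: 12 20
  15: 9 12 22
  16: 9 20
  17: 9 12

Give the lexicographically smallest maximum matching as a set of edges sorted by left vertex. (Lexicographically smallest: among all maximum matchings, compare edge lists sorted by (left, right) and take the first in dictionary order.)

|M| = 6 (so the lex-smallest maximum matching has 6 edges)
process left vertices in ascending order; for each, take the smallest-labelled available neighbour that still permits 6 edges overall, or leave it unmatched if none does
lex-smallest matching: {0-9, 1-12, 2-5, 3-22, 6-20, 8-4}

Lex-smallest maximum matching: {(0,9), (1,12), (2,5), (3,22), (6,20), (8,4)}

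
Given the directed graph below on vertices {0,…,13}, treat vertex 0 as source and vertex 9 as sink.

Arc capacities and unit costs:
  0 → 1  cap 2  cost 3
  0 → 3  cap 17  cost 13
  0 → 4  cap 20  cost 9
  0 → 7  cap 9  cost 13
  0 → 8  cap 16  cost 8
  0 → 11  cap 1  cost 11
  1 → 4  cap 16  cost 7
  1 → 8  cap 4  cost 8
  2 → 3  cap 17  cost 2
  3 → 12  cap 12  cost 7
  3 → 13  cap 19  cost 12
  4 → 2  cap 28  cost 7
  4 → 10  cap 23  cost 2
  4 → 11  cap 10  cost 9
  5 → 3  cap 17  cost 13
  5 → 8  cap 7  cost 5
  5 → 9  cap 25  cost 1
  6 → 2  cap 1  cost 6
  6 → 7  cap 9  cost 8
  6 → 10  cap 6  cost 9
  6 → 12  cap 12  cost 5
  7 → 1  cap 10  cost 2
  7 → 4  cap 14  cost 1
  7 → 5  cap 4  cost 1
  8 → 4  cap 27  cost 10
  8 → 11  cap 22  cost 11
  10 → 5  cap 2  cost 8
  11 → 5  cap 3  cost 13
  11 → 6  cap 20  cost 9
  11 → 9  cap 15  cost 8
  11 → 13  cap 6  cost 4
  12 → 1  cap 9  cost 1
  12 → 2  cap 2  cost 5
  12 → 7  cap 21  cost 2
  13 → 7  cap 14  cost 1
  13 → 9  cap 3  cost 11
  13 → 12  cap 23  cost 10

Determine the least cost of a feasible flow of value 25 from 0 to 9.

Minimum cost for 25 units: 620

shortest-cost path #1: 0→7→5→9 push 4 @ unit cost 15 (adds 60)
shortest-cost path #2: 0→11→9 push 1 @ unit cost 19 (adds 19)
shortest-cost path #3: 0→4→10→5→9 push 2 @ unit cost 20 (adds 40)
shortest-cost path #4: 0→4→11→9 push 10 @ unit cost 26 (adds 260)
shortest-cost path #5: 0→8→11→9 push 4 @ unit cost 27 (adds 108)
shortest-cost path #6: 0→8→11→5→9 push 3 @ unit cost 33 (adds 99)
shortest-cost path #7: 0→8→11→13→9 push 1 @ unit cost 34 (adds 34)
total cost = 620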